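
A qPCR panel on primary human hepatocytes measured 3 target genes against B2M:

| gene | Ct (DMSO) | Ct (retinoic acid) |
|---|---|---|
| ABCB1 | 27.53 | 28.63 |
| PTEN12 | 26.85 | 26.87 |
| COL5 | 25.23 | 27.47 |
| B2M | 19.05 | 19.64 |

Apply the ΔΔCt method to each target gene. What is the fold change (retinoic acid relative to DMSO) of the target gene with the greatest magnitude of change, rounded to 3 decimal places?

ABCB1: ΔΔCt = (28.63−19.64) − (27.53−19.05) = 8.99 − 8.48 = 0.51; fold change = 2^-0.51 = 0.702
PTEN12: ΔΔCt = (26.87−19.64) − (26.85−19.05) = 7.23 − 7.80 = -0.57; fold change = 2^0.57 = 1.485
COL5: ΔΔCt = (27.47−19.64) − (25.23−19.05) = 7.83 − 6.18 = 1.65; fold change = 2^-1.65 = 0.319
COL5 has the largest |ΔΔCt| = 1.65.

0.319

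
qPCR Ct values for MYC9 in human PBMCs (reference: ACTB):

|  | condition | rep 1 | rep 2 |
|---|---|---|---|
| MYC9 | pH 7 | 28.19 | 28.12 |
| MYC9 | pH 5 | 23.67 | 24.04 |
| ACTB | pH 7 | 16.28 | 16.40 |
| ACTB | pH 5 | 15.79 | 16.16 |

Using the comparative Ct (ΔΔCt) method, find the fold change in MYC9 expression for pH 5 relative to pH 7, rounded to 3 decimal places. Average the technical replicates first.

15.295

Mean Ct: MYC9 pH 7 28.155; MYC9 pH 5 23.855; ACTB pH 7 16.340; ACTB pH 5 15.975
ΔCt(pH 7) = 28.155 − 16.340 = 11.815
ΔCt(pH 5) = 23.855 − 15.975 = 7.880
ΔΔCt = 7.880 − 11.815 = -3.935
Fold change = 2^(−(-3.935)) = 2^3.935 = 15.2951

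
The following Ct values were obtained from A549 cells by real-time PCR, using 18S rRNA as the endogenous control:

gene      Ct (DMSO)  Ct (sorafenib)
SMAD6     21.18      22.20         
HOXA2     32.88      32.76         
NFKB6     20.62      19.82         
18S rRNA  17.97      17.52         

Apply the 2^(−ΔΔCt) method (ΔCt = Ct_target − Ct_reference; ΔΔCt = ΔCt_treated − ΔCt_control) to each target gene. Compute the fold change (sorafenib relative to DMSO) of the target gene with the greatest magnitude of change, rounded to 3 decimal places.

0.361

SMAD6: ΔΔCt = (22.20−17.52) − (21.18−17.97) = 4.68 − 3.21 = 1.47; fold change = 2^-1.47 = 0.361
HOXA2: ΔΔCt = (32.76−17.52) − (32.88−17.97) = 15.24 − 14.91 = 0.33; fold change = 2^-0.33 = 0.796
NFKB6: ΔΔCt = (19.82−17.52) − (20.62−17.97) = 2.30 − 2.65 = -0.35; fold change = 2^0.35 = 1.275
SMAD6 has the largest |ΔΔCt| = 1.47.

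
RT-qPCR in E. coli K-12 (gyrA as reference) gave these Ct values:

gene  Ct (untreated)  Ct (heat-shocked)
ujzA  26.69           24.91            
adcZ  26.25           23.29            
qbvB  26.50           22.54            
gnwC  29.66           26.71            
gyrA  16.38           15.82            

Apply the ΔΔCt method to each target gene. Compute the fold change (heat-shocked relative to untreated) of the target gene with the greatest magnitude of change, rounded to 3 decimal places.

10.556

ujzA: ΔΔCt = (24.91−15.82) − (26.69−16.38) = 9.09 − 10.31 = -1.22; fold change = 2^1.22 = 2.329
adcZ: ΔΔCt = (23.29−15.82) − (26.25−16.38) = 7.47 − 9.87 = -2.40; fold change = 2^2.40 = 5.278
qbvB: ΔΔCt = (22.54−15.82) − (26.50−16.38) = 6.72 − 10.12 = -3.40; fold change = 2^3.40 = 10.556
gnwC: ΔΔCt = (26.71−15.82) − (29.66−16.38) = 10.89 − 13.28 = -2.39; fold change = 2^2.39 = 5.242
qbvB has the largest |ΔΔCt| = 3.40.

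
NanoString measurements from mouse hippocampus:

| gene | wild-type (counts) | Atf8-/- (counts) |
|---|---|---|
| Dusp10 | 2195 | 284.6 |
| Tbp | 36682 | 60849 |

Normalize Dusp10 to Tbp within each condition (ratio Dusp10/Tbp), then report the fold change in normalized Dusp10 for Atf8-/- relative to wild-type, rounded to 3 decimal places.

0.078

Dusp10/Tbp (wild-type) = 2195 / 36682 = 0.059839
Dusp10/Tbp (Atf8-/-) = 284.6 / 60849 = 0.0046772
Fold change = 0.0046772 / 0.059839 = 0.0782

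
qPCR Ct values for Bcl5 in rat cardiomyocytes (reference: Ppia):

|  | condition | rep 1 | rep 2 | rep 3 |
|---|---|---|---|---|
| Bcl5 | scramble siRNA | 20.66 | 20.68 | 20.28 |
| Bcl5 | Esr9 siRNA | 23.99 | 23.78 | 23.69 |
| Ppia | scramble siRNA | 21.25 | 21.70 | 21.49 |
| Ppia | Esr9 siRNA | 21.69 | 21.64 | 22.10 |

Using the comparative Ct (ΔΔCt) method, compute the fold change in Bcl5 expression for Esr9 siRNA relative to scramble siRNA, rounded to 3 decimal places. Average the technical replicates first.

Mean Ct: Bcl5 scramble siRNA 20.540; Bcl5 Esr9 siRNA 23.820; Ppia scramble siRNA 21.480; Ppia Esr9 siRNA 21.810
ΔCt(scramble siRNA) = 20.540 − 21.480 = -0.940
ΔCt(Esr9 siRNA) = 23.820 − 21.810 = 2.010
ΔΔCt = 2.010 − (-0.940) = 2.950
Fold change = 2^(−2.950) = 0.1294

0.129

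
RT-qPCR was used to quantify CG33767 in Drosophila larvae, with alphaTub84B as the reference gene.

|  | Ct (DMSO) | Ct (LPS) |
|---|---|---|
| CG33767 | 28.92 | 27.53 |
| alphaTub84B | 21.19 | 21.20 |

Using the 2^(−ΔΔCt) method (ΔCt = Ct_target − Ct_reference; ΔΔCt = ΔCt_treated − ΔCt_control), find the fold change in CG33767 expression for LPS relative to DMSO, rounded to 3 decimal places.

2.639

ΔCt(DMSO) = 28.920 − 21.190 = 7.730
ΔCt(LPS) = 27.530 − 21.200 = 6.330
ΔΔCt = 6.330 − 7.730 = -1.400
Fold change = 2^(−(-1.400)) = 2^1.400 = 2.6390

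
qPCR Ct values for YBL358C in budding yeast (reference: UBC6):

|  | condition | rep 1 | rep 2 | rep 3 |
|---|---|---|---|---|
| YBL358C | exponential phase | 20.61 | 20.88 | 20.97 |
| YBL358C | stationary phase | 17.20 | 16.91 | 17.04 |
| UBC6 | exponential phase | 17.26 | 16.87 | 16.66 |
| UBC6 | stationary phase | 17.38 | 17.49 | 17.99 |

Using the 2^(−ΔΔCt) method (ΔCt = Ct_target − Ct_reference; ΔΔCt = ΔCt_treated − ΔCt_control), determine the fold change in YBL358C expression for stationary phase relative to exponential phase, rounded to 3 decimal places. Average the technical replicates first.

22.009

Mean Ct: YBL358C exponential phase 20.820; YBL358C stationary phase 17.050; UBC6 exponential phase 16.930; UBC6 stationary phase 17.620
ΔCt(exponential phase) = 20.820 − 16.930 = 3.890
ΔCt(stationary phase) = 17.050 − 17.620 = -0.570
ΔΔCt = -0.570 − 3.890 = -4.460
Fold change = 2^(−(-4.460)) = 2^4.460 = 22.0087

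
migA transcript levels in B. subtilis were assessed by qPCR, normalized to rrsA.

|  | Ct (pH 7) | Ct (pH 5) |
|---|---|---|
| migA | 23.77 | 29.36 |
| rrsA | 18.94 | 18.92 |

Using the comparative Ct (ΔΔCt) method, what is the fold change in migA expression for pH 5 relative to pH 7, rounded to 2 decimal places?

0.02

ΔCt(pH 7) = 23.770 − 18.940 = 4.830
ΔCt(pH 5) = 29.360 − 18.920 = 10.440
ΔΔCt = 10.440 − 4.830 = 5.610
Fold change = 2^(−5.610) = 0.020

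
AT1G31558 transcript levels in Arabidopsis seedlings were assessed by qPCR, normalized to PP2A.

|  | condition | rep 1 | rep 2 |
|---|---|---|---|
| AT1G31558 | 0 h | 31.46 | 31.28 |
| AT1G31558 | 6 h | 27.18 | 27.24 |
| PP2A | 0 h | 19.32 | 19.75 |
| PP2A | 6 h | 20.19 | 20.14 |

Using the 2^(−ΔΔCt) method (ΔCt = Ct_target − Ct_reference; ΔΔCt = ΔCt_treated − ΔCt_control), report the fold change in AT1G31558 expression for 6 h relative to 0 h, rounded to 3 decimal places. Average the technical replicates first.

27.665

Mean Ct: AT1G31558 0 h 31.370; AT1G31558 6 h 27.210; PP2A 0 h 19.535; PP2A 6 h 20.165
ΔCt(0 h) = 31.370 − 19.535 = 11.835
ΔCt(6 h) = 27.210 − 20.165 = 7.045
ΔΔCt = 7.045 − 11.835 = -4.790
Fold change = 2^(−(-4.790)) = 2^4.790 = 27.6652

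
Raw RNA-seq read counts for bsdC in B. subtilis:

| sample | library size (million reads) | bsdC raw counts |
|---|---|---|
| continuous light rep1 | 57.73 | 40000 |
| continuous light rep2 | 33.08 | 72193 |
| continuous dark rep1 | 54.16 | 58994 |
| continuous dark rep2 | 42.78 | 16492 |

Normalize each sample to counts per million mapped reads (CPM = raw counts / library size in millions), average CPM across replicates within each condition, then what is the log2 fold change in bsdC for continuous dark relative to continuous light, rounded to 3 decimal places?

-0.963

CPM(continuous light rep1) = 40000 / 57.73 = 692.8807
CPM(continuous light rep2) = 72193 / 33.08 = 2182.3761
CPM(continuous dark rep1) = 58994 / 54.16 = 1089.2541
CPM(continuous dark rep2) = 16492 / 42.78 = 385.5072
mean CPM(continuous light) = 1437.6284; mean CPM(continuous dark) = 737.3807
Fold change = 737.3807 / 1437.6284 = 0.51291
log2(0.51291) = -0.9632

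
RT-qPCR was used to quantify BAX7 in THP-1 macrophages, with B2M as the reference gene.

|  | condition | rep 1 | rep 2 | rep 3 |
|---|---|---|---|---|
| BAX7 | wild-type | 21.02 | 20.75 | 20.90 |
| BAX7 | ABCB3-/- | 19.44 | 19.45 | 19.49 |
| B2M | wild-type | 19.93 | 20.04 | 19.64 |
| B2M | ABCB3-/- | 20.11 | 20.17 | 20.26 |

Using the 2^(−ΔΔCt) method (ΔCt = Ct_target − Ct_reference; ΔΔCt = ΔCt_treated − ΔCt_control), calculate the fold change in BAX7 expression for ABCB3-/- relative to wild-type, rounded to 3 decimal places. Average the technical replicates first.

3.340

Mean Ct: BAX7 wild-type 20.890; BAX7 ABCB3-/- 19.460; B2M wild-type 19.870; B2M ABCB3-/- 20.180
ΔCt(wild-type) = 20.890 − 19.870 = 1.020
ΔCt(ABCB3-/-) = 19.460 − 20.180 = -0.720
ΔΔCt = -0.720 − 1.020 = -1.740
Fold change = 2^(−(-1.740)) = 2^1.740 = 3.3404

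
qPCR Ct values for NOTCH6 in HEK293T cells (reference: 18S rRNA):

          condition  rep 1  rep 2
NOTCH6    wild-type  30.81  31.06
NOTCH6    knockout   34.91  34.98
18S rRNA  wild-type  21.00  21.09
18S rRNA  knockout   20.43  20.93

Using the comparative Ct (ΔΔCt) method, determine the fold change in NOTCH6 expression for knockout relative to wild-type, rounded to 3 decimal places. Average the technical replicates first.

0.048

Mean Ct: NOTCH6 wild-type 30.935; NOTCH6 knockout 34.945; 18S rRNA wild-type 21.045; 18S rRNA knockout 20.680
ΔCt(wild-type) = 30.935 − 21.045 = 9.890
ΔCt(knockout) = 34.945 − 20.680 = 14.265
ΔΔCt = 14.265 − 9.890 = 4.375
Fold change = 2^(−4.375) = 0.0482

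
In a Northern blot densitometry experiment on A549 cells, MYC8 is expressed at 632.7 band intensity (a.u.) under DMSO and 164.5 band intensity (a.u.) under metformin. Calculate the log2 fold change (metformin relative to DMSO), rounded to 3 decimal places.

-1.943

Fold change = 164.5 / 632.7 = 0.2600
log2(0.2600) = -1.9434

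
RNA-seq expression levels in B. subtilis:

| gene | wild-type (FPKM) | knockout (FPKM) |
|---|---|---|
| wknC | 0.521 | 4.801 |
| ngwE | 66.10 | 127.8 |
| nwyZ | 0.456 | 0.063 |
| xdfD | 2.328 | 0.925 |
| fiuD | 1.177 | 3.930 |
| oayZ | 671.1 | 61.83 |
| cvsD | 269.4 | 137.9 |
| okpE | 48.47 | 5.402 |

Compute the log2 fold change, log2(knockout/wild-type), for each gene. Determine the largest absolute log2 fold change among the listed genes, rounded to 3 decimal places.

log2(4.801/0.521) = 3.204  (wknC)
log2(127.8/66.10) = 0.951  (ngwE)
log2(0.063/0.456) = -2.856  (nwyZ)
log2(0.925/2.328) = -1.332  (xdfD)
log2(3.930/1.177) = 1.739  (fiuD)
log2(61.83/671.1) = -3.440  (oayZ)
log2(137.9/269.4) = -0.966  (cvsD)
log2(5.402/48.47) = -3.166  (okpE)
The largest magnitude belongs to oayZ.

3.440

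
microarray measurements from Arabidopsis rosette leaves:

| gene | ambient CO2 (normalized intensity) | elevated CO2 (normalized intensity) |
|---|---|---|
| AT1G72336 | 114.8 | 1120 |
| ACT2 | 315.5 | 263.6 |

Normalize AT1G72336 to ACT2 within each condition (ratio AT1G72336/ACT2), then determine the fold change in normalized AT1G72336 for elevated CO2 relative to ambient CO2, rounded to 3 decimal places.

11.677

AT1G72336/ACT2 (ambient CO2) = 114.8 / 315.5 = 0.36387
AT1G72336/ACT2 (elevated CO2) = 1120 / 263.6 = 4.2489
Fold change = 4.2489 / 0.36387 = 11.6770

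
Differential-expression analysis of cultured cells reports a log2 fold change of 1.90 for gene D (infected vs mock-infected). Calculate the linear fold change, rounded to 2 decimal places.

Fold change = 2^(1.90) = 3.732

3.73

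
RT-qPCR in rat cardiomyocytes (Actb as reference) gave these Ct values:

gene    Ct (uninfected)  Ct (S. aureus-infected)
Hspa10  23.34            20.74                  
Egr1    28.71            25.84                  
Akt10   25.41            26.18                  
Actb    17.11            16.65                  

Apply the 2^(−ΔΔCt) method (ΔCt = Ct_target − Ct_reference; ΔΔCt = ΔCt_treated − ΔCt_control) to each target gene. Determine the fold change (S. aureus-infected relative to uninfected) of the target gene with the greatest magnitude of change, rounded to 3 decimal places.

5.315

Hspa10: ΔΔCt = (20.74−16.65) − (23.34−17.11) = 4.09 − 6.23 = -2.14; fold change = 2^2.14 = 4.408
Egr1: ΔΔCt = (25.84−16.65) − (28.71−17.11) = 9.19 − 11.60 = -2.41; fold change = 2^2.41 = 5.315
Akt10: ΔΔCt = (26.18−16.65) − (25.41−17.11) = 9.53 − 8.30 = 1.23; fold change = 2^-1.23 = 0.426
Egr1 has the largest |ΔΔCt| = 2.41.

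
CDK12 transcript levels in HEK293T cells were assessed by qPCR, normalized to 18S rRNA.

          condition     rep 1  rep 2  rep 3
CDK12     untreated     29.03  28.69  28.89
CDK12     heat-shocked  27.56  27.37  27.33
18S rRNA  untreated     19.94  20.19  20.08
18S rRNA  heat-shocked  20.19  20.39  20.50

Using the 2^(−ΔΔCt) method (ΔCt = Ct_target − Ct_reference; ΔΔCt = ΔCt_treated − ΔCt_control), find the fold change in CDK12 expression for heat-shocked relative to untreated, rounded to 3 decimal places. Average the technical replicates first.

3.340

Mean Ct: CDK12 untreated 28.870; CDK12 heat-shocked 27.420; 18S rRNA untreated 20.070; 18S rRNA heat-shocked 20.360
ΔCt(untreated) = 28.870 − 20.070 = 8.800
ΔCt(heat-shocked) = 27.420 − 20.360 = 7.060
ΔΔCt = 7.060 − 8.800 = -1.740
Fold change = 2^(−(-1.740)) = 2^1.740 = 3.3404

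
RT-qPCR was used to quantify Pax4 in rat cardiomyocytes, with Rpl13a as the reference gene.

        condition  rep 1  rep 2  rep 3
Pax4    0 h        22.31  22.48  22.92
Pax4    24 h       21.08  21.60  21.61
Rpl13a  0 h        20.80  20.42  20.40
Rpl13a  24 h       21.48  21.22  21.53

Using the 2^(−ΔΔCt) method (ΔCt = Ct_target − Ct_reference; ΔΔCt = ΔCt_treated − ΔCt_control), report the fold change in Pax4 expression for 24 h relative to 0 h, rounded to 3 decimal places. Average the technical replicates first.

Mean Ct: Pax4 0 h 22.570; Pax4 24 h 21.430; Rpl13a 0 h 20.540; Rpl13a 24 h 21.410
ΔCt(0 h) = 22.570 − 20.540 = 2.030
ΔCt(24 h) = 21.430 − 21.410 = 0.020
ΔΔCt = 0.020 − 2.030 = -2.010
Fold change = 2^(−(-2.010)) = 2^2.010 = 4.0278

4.028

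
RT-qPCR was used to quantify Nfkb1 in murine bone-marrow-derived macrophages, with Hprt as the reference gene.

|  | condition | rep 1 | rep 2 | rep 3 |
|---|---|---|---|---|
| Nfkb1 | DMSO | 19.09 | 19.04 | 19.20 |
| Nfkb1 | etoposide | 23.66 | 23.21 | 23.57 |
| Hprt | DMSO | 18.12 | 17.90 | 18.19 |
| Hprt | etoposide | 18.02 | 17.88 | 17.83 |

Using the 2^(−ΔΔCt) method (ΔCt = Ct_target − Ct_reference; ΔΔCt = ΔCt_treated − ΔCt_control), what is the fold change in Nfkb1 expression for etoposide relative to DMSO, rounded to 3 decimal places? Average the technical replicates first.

Mean Ct: Nfkb1 DMSO 19.110; Nfkb1 etoposide 23.480; Hprt DMSO 18.070; Hprt etoposide 17.910
ΔCt(DMSO) = 19.110 − 18.070 = 1.040
ΔCt(etoposide) = 23.480 − 17.910 = 5.570
ΔΔCt = 5.570 − 1.040 = 4.530
Fold change = 2^(−4.530) = 0.0433

0.043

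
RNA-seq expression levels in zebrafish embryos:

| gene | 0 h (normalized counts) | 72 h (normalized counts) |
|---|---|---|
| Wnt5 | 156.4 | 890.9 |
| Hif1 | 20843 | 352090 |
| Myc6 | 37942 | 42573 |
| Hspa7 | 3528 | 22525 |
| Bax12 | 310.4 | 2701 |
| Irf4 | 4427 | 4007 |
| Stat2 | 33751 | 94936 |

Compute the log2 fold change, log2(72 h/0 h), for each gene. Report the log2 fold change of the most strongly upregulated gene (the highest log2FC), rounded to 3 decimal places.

log2(890.9/156.4) = 2.510  (Wnt5)
log2(352090/20843) = 4.078  (Hif1)
log2(42573/37942) = 0.166  (Myc6)
log2(22525/3528) = 2.675  (Hspa7)
log2(2701/310.4) = 3.121  (Bax12)
log2(4007/4427) = -0.144  (Irf4)
log2(94936/33751) = 1.492  (Stat2)
Hif1 is most strongly upregulated.

4.078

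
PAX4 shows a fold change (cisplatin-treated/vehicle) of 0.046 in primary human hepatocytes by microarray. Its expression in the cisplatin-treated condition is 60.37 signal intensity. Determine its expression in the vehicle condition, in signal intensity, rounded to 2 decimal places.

vehicle expression = 60.37 / 0.046 = 1312.39

1312.39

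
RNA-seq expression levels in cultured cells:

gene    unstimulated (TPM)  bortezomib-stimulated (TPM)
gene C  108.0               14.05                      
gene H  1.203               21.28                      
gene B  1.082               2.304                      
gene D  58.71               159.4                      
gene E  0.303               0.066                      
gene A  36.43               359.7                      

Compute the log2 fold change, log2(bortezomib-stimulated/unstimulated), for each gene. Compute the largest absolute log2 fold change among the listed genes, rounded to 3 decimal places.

log2(14.05/108.0) = -2.942  (gene C)
log2(21.28/1.203) = 4.145  (gene H)
log2(2.304/1.082) = 1.090  (gene B)
log2(159.4/58.71) = 1.441  (gene D)
log2(0.066/0.303) = -2.199  (gene E)
log2(359.7/36.43) = 3.304  (gene A)
The largest magnitude belongs to gene H.

4.145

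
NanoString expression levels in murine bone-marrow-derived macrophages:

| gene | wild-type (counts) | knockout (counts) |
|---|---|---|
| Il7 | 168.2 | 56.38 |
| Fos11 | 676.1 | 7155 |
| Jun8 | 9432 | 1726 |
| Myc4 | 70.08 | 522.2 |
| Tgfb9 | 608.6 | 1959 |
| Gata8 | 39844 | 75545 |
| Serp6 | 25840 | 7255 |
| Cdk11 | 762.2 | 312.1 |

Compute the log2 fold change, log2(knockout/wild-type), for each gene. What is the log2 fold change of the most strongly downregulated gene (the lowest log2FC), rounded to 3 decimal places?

-2.450

log2(56.38/168.2) = -1.577  (Il7)
log2(7155/676.1) = 3.404  (Fos11)
log2(1726/9432) = -2.450  (Jun8)
log2(522.2/70.08) = 2.898  (Myc4)
log2(1959/608.6) = 1.687  (Tgfb9)
log2(75545/39844) = 0.923  (Gata8)
log2(7255/25840) = -1.833  (Serp6)
log2(312.1/762.2) = -1.288  (Cdk11)
Jun8 is most strongly downregulated.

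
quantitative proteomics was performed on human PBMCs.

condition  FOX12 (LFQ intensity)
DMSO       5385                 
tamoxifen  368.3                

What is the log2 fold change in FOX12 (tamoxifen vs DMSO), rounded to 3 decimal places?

-3.870

Fold change = 368.3 / 5385 = 0.0684
log2(0.0684) = -3.8700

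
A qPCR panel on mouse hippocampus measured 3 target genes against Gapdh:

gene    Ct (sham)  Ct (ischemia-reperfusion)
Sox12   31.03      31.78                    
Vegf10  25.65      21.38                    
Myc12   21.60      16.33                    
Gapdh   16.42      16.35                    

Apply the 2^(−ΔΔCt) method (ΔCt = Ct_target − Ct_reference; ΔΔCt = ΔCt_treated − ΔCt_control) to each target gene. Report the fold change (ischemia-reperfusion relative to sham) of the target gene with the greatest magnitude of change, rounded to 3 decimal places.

36.758

Sox12: ΔΔCt = (31.78−16.35) − (31.03−16.42) = 15.43 − 14.61 = 0.82; fold change = 2^-0.82 = 0.566
Vegf10: ΔΔCt = (21.38−16.35) − (25.65−16.42) = 5.03 − 9.23 = -4.20; fold change = 2^4.20 = 18.379
Myc12: ΔΔCt = (16.33−16.35) − (21.60−16.42) = -0.02 − 5.18 = -5.20; fold change = 2^5.20 = 36.758
Myc12 has the largest |ΔΔCt| = 5.20.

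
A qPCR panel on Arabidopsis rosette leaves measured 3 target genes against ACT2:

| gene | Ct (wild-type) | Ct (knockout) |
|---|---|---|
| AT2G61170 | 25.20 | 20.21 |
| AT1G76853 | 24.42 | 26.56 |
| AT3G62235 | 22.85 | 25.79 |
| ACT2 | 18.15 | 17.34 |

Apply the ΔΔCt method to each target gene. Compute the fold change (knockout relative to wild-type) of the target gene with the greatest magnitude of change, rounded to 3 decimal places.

18.126

AT2G61170: ΔΔCt = (20.21−17.34) − (25.20−18.15) = 2.87 − 7.05 = -4.18; fold change = 2^4.18 = 18.126
AT1G76853: ΔΔCt = (26.56−17.34) − (24.42−18.15) = 9.22 − 6.27 = 2.95; fold change = 2^-2.95 = 0.129
AT3G62235: ΔΔCt = (25.79−17.34) − (22.85−18.15) = 8.45 − 4.70 = 3.75; fold change = 2^-3.75 = 0.074
AT2G61170 has the largest |ΔΔCt| = 4.18.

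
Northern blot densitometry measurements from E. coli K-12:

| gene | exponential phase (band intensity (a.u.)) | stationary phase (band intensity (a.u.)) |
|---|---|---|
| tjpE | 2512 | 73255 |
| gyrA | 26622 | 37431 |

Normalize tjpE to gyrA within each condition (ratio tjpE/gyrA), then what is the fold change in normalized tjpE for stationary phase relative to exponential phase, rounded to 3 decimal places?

20.741

tjpE/gyrA (exponential phase) = 2512 / 26622 = 0.094358
tjpE/gyrA (stationary phase) = 73255 / 37431 = 1.9571
Fold change = 1.9571 / 0.094358 = 20.7409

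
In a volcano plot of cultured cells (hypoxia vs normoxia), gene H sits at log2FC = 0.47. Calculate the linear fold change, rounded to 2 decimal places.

1.39

Fold change = 2^(0.47) = 1.385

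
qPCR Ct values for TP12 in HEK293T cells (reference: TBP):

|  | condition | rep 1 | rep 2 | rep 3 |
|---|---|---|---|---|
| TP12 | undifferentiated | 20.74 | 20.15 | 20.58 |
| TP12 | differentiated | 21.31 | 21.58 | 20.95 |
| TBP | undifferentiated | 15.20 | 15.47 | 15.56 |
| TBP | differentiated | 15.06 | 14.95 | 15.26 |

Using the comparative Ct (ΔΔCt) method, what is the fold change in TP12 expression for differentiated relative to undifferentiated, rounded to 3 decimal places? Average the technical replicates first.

0.463

Mean Ct: TP12 undifferentiated 20.490; TP12 differentiated 21.280; TBP undifferentiated 15.410; TBP differentiated 15.090
ΔCt(undifferentiated) = 20.490 − 15.410 = 5.080
ΔCt(differentiated) = 21.280 − 15.090 = 6.190
ΔΔCt = 6.190 − 5.080 = 1.110
Fold change = 2^(−1.110) = 0.4633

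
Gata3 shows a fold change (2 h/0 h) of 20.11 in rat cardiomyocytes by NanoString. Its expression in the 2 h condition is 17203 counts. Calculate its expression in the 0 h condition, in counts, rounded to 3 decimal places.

855.445

0 h expression = 17203 / 20.11 = 855.445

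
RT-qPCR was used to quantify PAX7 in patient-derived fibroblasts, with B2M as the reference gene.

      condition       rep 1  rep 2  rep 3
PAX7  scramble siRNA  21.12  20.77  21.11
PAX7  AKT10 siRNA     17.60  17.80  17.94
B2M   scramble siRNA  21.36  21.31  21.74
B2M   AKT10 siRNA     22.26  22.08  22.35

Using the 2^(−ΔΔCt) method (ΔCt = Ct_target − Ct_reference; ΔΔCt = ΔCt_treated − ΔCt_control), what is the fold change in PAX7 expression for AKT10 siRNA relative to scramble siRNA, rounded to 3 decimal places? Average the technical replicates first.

15.780

Mean Ct: PAX7 scramble siRNA 21.000; PAX7 AKT10 siRNA 17.780; B2M scramble siRNA 21.470; B2M AKT10 siRNA 22.230
ΔCt(scramble siRNA) = 21.000 − 21.470 = -0.470
ΔCt(AKT10 siRNA) = 17.780 − 22.230 = -4.450
ΔΔCt = -4.450 − (-0.470) = -3.980
Fold change = 2^(−(-3.980)) = 2^3.980 = 15.7797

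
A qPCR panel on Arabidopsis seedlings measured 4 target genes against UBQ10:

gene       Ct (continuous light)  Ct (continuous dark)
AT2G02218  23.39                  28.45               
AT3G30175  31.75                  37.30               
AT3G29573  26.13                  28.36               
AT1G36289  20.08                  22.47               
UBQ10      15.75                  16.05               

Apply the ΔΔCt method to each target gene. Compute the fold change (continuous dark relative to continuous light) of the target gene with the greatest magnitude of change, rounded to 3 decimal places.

0.026

AT2G02218: ΔΔCt = (28.45−16.05) − (23.39−15.75) = 12.40 − 7.64 = 4.76; fold change = 2^-4.76 = 0.037
AT3G30175: ΔΔCt = (37.30−16.05) − (31.75−15.75) = 21.25 − 16.00 = 5.25; fold change = 2^-5.25 = 0.026
AT3G29573: ΔΔCt = (28.36−16.05) − (26.13−15.75) = 12.31 − 10.38 = 1.93; fold change = 2^-1.93 = 0.262
AT1G36289: ΔΔCt = (22.47−16.05) − (20.08−15.75) = 6.42 − 4.33 = 2.09; fold change = 2^-2.09 = 0.235
AT3G30175 has the largest |ΔΔCt| = 5.25.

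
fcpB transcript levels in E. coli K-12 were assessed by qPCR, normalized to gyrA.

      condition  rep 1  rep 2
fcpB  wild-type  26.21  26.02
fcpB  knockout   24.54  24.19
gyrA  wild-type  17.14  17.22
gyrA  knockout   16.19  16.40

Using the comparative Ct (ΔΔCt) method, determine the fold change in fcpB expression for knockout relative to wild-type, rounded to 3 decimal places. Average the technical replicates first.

1.821

Mean Ct: fcpB wild-type 26.115; fcpB knockout 24.365; gyrA wild-type 17.180; gyrA knockout 16.295
ΔCt(wild-type) = 26.115 − 17.180 = 8.935
ΔCt(knockout) = 24.365 − 16.295 = 8.070
ΔΔCt = 8.070 − 8.935 = -0.865
Fold change = 2^(−(-0.865)) = 2^0.865 = 1.8213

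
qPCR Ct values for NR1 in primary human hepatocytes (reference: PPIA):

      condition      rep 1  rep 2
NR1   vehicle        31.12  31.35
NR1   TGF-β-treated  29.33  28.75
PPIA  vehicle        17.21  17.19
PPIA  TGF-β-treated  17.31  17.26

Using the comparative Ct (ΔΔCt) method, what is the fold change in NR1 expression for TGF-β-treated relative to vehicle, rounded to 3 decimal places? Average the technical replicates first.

4.857

Mean Ct: NR1 vehicle 31.235; NR1 TGF-β-treated 29.040; PPIA vehicle 17.200; PPIA TGF-β-treated 17.285
ΔCt(vehicle) = 31.235 − 17.200 = 14.035
ΔCt(TGF-β-treated) = 29.040 − 17.285 = 11.755
ΔΔCt = 11.755 − 14.035 = -2.280
Fold change = 2^(−(-2.280)) = 2^2.280 = 4.8568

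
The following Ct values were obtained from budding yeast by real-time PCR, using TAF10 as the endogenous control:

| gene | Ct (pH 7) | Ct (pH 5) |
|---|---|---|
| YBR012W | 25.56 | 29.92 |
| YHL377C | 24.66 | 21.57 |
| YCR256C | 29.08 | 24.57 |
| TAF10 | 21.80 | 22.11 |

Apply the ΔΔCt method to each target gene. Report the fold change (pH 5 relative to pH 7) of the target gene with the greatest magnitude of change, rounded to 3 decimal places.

YBR012W: ΔΔCt = (29.92−22.11) − (25.56−21.80) = 7.81 − 3.76 = 4.05; fold change = 2^-4.05 = 0.060
YHL377C: ΔΔCt = (21.57−22.11) − (24.66−21.80) = -0.54 − 2.86 = -3.40; fold change = 2^3.40 = 10.556
YCR256C: ΔΔCt = (24.57−22.11) − (29.08−21.80) = 2.46 − 7.28 = -4.82; fold change = 2^4.82 = 28.246
YCR256C has the largest |ΔΔCt| = 4.82.

28.246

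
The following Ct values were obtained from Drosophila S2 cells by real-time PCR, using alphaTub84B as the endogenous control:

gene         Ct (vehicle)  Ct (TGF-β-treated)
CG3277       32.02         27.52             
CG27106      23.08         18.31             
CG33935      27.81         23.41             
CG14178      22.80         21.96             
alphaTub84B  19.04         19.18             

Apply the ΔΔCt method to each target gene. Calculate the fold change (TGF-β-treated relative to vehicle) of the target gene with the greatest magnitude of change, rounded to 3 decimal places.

CG3277: ΔΔCt = (27.52−19.18) − (32.02−19.04) = 8.34 − 12.98 = -4.64; fold change = 2^4.64 = 24.933
CG27106: ΔΔCt = (18.31−19.18) − (23.08−19.04) = -0.87 − 4.04 = -4.91; fold change = 2^4.91 = 30.065
CG33935: ΔΔCt = (23.41−19.18) − (27.81−19.04) = 4.23 − 8.77 = -4.54; fold change = 2^4.54 = 23.264
CG14178: ΔΔCt = (21.96−19.18) − (22.80−19.04) = 2.78 − 3.76 = -0.98; fold change = 2^0.98 = 1.972
CG27106 has the largest |ΔΔCt| = 4.91.

30.065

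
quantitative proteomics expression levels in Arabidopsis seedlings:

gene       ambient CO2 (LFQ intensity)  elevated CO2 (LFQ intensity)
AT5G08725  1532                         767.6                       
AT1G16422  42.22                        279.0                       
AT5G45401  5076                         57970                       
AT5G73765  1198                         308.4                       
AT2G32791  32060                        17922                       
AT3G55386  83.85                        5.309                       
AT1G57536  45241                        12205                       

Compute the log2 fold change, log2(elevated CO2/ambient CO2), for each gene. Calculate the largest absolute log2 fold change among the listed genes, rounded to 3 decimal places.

log2(767.6/1532) = -0.997  (AT5G08725)
log2(279.0/42.22) = 2.724  (AT1G16422)
log2(57970/5076) = 3.514  (AT5G45401)
log2(308.4/1198) = -1.958  (AT5G73765)
log2(17922/32060) = -0.839  (AT2G32791)
log2(5.309/83.85) = -3.981  (AT3G55386)
log2(12205/45241) = -1.890  (AT1G57536)
The largest magnitude belongs to AT3G55386.

3.981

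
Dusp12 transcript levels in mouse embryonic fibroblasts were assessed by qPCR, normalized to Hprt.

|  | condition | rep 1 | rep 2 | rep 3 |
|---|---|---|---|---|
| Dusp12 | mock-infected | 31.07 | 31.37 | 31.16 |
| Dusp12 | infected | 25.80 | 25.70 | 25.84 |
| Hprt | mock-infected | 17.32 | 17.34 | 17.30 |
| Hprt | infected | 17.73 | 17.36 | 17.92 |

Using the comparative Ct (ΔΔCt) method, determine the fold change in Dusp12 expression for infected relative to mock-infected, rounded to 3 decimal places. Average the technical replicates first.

54.569

Mean Ct: Dusp12 mock-infected 31.200; Dusp12 infected 25.780; Hprt mock-infected 17.320; Hprt infected 17.670
ΔCt(mock-infected) = 31.200 − 17.320 = 13.880
ΔCt(infected) = 25.780 − 17.670 = 8.110
ΔΔCt = 8.110 − 13.880 = -5.770
Fold change = 2^(−(-5.770)) = 2^5.770 = 54.5686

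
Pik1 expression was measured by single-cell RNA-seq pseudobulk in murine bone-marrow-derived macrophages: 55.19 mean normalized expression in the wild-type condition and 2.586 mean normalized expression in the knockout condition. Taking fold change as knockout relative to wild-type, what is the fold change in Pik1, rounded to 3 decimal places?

Fold change = 2.586 / 55.19 = 0.0469
Pik1 is downregulated.

0.047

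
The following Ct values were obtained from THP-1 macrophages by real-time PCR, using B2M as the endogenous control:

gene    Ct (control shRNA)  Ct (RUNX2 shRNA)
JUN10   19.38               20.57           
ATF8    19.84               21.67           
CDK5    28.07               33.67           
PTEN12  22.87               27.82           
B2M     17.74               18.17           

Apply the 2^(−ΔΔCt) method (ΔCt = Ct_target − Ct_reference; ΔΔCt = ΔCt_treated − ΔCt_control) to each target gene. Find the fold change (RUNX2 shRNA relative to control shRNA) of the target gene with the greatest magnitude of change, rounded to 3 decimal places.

0.028

JUN10: ΔΔCt = (20.57−18.17) − (19.38−17.74) = 2.40 − 1.64 = 0.76; fold change = 2^-0.76 = 0.590
ATF8: ΔΔCt = (21.67−18.17) − (19.84−17.74) = 3.50 − 2.10 = 1.40; fold change = 2^-1.40 = 0.379
CDK5: ΔΔCt = (33.67−18.17) − (28.07−17.74) = 15.50 − 10.33 = 5.17; fold change = 2^-5.17 = 0.028
PTEN12: ΔΔCt = (27.82−18.17) − (22.87−17.74) = 9.65 − 5.13 = 4.52; fold change = 2^-4.52 = 0.044
CDK5 has the largest |ΔΔCt| = 5.17.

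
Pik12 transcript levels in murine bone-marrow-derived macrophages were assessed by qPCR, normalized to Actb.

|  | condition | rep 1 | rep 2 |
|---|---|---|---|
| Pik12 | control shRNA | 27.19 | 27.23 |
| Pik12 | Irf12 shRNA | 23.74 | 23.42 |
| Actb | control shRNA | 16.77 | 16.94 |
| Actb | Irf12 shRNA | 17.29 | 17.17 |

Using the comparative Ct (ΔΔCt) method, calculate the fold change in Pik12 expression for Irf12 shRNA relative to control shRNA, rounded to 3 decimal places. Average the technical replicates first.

Mean Ct: Pik12 control shRNA 27.210; Pik12 Irf12 shRNA 23.580; Actb control shRNA 16.855; Actb Irf12 shRNA 17.230
ΔCt(control shRNA) = 27.210 − 16.855 = 10.355
ΔCt(Irf12 shRNA) = 23.580 − 17.230 = 6.350
ΔΔCt = 6.350 − 10.355 = -4.005
Fold change = 2^(−(-4.005)) = 2^4.005 = 16.0555

16.056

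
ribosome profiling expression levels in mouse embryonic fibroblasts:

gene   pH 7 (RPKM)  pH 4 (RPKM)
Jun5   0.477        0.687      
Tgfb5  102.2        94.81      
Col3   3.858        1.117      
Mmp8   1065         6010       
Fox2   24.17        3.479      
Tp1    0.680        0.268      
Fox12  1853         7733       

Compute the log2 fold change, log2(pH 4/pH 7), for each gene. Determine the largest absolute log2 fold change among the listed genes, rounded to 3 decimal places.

2.796

log2(0.687/0.477) = 0.526  (Jun5)
log2(94.81/102.2) = -0.108  (Tgfb5)
log2(1.117/3.858) = -1.788  (Col3)
log2(6010/1065) = 2.497  (Mmp8)
log2(3.479/24.17) = -2.796  (Fox2)
log2(0.268/0.680) = -1.343  (Tp1)
log2(7733/1853) = 2.061  (Fox12)
The largest magnitude belongs to Fox2.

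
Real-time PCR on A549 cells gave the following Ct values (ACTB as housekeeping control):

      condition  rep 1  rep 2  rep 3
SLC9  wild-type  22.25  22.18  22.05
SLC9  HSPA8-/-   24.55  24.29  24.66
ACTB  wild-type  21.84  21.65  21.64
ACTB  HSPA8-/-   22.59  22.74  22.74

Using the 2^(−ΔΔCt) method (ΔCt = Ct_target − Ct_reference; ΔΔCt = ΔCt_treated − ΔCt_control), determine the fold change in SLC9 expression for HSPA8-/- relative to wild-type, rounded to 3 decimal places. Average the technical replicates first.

Mean Ct: SLC9 wild-type 22.160; SLC9 HSPA8-/- 24.500; ACTB wild-type 21.710; ACTB HSPA8-/- 22.690
ΔCt(wild-type) = 22.160 − 21.710 = 0.450
ΔCt(HSPA8-/-) = 24.500 − 22.690 = 1.810
ΔΔCt = 1.810 − 0.450 = 1.360
Fold change = 2^(−1.360) = 0.3896

0.390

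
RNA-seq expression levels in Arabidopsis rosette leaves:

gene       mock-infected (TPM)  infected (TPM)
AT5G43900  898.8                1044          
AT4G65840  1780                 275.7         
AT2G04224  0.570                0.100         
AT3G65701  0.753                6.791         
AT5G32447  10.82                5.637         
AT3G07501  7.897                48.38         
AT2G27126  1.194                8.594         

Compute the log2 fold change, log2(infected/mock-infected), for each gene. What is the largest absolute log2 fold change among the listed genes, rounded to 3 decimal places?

log2(1044/898.8) = 0.216  (AT5G43900)
log2(275.7/1780) = -2.691  (AT4G65840)
log2(0.100/0.570) = -2.511  (AT2G04224)
log2(6.791/0.753) = 3.173  (AT3G65701)
log2(5.637/10.82) = -0.941  (AT5G32447)
log2(48.38/7.897) = 2.615  (AT3G07501)
log2(8.594/1.194) = 2.848  (AT2G27126)
The largest magnitude belongs to AT3G65701.

3.173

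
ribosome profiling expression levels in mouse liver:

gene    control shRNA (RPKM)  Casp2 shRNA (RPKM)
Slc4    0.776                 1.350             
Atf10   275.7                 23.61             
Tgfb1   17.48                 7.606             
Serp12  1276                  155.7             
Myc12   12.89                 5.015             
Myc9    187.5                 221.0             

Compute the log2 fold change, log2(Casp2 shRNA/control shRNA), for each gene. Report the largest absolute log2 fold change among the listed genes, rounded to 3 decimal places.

3.546

log2(1.350/0.776) = 0.799  (Slc4)
log2(23.61/275.7) = -3.546  (Atf10)
log2(7.606/17.48) = -1.200  (Tgfb1)
log2(155.7/1276) = -3.035  (Serp12)
log2(5.015/12.89) = -1.362  (Myc12)
log2(221.0/187.5) = 0.237  (Myc9)
The largest magnitude belongs to Atf10.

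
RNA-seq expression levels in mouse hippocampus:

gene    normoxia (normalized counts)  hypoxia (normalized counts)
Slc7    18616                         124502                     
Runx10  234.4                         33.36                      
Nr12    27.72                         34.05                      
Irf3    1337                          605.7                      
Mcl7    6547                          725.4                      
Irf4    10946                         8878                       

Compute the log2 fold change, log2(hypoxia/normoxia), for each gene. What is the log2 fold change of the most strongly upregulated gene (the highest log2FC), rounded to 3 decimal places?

log2(124502/18616) = 2.742  (Slc7)
log2(33.36/234.4) = -2.813  (Runx10)
log2(34.05/27.72) = 0.297  (Nr12)
log2(605.7/1337) = -1.142  (Irf3)
log2(725.4/6547) = -3.174  (Mcl7)
log2(8878/10946) = -0.302  (Irf4)
Slc7 is most strongly upregulated.

2.742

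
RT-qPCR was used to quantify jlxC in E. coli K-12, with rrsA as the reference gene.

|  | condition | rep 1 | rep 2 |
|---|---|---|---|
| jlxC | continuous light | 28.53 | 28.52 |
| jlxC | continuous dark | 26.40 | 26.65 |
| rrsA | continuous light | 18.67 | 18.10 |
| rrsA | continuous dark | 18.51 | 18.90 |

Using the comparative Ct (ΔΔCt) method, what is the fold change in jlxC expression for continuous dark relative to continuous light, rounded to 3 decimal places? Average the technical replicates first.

Mean Ct: jlxC continuous light 28.525; jlxC continuous dark 26.525; rrsA continuous light 18.385; rrsA continuous dark 18.705
ΔCt(continuous light) = 28.525 − 18.385 = 10.140
ΔCt(continuous dark) = 26.525 − 18.705 = 7.820
ΔΔCt = 7.820 − 10.140 = -2.320
Fold change = 2^(−(-2.320)) = 2^2.320 = 4.9933

4.993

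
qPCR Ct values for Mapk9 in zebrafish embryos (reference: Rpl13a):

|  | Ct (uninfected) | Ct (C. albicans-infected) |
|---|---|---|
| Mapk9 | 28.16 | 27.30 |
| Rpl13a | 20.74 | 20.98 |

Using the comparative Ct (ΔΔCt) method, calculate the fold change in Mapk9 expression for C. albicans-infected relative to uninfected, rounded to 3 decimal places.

2.144

ΔCt(uninfected) = 28.160 − 20.740 = 7.420
ΔCt(C. albicans-infected) = 27.300 − 20.980 = 6.320
ΔΔCt = 6.320 − 7.420 = -1.100
Fold change = 2^(−(-1.100)) = 2^1.100 = 2.1435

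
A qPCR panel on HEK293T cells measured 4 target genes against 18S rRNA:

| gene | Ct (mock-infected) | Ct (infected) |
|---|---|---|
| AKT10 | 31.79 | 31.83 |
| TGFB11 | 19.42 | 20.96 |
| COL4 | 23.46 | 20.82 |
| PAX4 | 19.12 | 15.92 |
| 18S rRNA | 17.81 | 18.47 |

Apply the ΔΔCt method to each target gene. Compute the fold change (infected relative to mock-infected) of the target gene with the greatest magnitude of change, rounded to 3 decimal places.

14.520

AKT10: ΔΔCt = (31.83−18.47) − (31.79−17.81) = 13.36 − 13.98 = -0.62; fold change = 2^0.62 = 1.537
TGFB11: ΔΔCt = (20.96−18.47) − (19.42−17.81) = 2.49 − 1.61 = 0.88; fold change = 2^-0.88 = 0.543
COL4: ΔΔCt = (20.82−18.47) − (23.46−17.81) = 2.35 − 5.65 = -3.30; fold change = 2^3.30 = 9.849
PAX4: ΔΔCt = (15.92−18.47) − (19.12−17.81) = -2.55 − 1.31 = -3.86; fold change = 2^3.86 = 14.520
PAX4 has the largest |ΔΔCt| = 3.86.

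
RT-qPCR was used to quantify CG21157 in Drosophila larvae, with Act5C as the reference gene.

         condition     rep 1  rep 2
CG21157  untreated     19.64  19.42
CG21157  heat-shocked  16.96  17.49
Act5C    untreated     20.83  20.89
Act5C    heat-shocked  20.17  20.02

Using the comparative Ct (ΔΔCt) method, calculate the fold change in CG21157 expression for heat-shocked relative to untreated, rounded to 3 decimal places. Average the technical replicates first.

Mean Ct: CG21157 untreated 19.530; CG21157 heat-shocked 17.225; Act5C untreated 20.860; Act5C heat-shocked 20.095
ΔCt(untreated) = 19.530 − 20.860 = -1.330
ΔCt(heat-shocked) = 17.225 − 20.095 = -2.870
ΔΔCt = -2.870 − (-1.330) = -1.540
Fold change = 2^(−(-1.540)) = 2^1.540 = 2.9079

2.908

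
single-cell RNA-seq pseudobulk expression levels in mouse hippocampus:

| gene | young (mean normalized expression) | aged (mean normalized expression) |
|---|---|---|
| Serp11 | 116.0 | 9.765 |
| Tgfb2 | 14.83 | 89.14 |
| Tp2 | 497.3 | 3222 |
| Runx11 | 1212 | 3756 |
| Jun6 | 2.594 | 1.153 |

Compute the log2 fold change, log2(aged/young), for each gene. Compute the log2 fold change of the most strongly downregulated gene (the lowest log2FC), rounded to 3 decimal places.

log2(9.765/116.0) = -3.570  (Serp11)
log2(89.14/14.83) = 2.588  (Tgfb2)
log2(3222/497.3) = 2.696  (Tp2)
log2(3756/1212) = 1.632  (Runx11)
log2(1.153/2.594) = -1.170  (Jun6)
Serp11 is most strongly downregulated.

-3.570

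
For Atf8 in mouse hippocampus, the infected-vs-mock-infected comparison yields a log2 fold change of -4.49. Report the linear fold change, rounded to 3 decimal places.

Fold change = 2^(-4.49) = 0.0445
That is, Atf8 drops to 4.5% of the mock-infected level.

0.045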